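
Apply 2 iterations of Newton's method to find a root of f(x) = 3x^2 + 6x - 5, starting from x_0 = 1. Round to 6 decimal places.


Newton's method: x_(n+1) = x_n - f(x_n)/f'(x_n)
f(x) = 3x^2 + 6x - 5
f'(x) = 6x + 6

Iteration 1:
  f(1.000000) = 4.000000
  f'(1.000000) = 12.000000
  x_1 = 1.000000 - (4.000000)/(12.000000) = 0.666667

Iteration 2:
  f(0.666667) = 0.333333
  f'(0.666667) = 10.000000
  x_2 = 0.666667 - (0.333333)/(10.000000) = 0.633333

x_2 = 0.633333


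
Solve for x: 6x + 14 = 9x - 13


Starting with: 6x + 14 = 9x - 13
Move all x terms to left: (6 - 9)x = -13 - 14
Simplify: -3x = -27
Divide both sides by -3: x = 9

x = 9


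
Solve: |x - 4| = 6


An absolute value equation |expr| = 6 gives two cases:
Case 1: x - 4 = 6
  x = 10, so x = 10
Case 2: x - 4 = -6
  x = -2, so x = -2

x = -2, x = 10


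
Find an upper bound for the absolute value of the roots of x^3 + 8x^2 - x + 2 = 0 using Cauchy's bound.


Cauchy's bound: all roots r satisfy |r| <= 1 + max(|a_i/a_n|) for i = 0,...,n-1
where a_n is the leading coefficient.

Coefficients: [1, 8, -1, 2]
Leading coefficient a_n = 1
Ratios |a_i/a_n|: 8, 1, 2
Maximum ratio: 8
Cauchy's bound: |r| <= 1 + 8 = 9

Upper bound = 9


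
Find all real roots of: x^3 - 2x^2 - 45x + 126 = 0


Let p(x) = x^3 - 2x^2 - 45x + 126. By the rational root theorem (leading coefficient 1), any rational root is an integer divisor of 126: try ±1, ±2, ... in turn.
Test x = 1: value = 80 ≠ 0.
Test x = -1: value = 168 ≠ 0.
Test x = 2: value = 36 ≠ 0.
Test x = -2: value = 200 ≠ 0.
Test x = 3: value = 0 ✓, so (x - 3) is a factor.
Synthetic division by (x - 3): bring down 1; 1(3) - 2 = 1; 1(3) - 45 = -42; (-42)(3) + 126 = 0 → quotient x^2 + x - 42, remainder 0.
Solve the quadratic x^2 + x - 42 = 0: discriminant = 1^2 - 4(1)(-42) = 1 + 168 = 169.
sqrt(169) = 13, so x = (-1 ± 13)/2: x = 6 or x = -7.

x = -7, x = 3, x = 6


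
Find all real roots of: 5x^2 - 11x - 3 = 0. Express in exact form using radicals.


Using the quadratic formula: x = (-b ± sqrt(b^2 - 4ac)) / (2a)
Here a = 5, b = -11, c = -3
Discriminant = b^2 - 4ac = (-11)^2 - 4(5)(-3) = 121 + 60 = 181
Since discriminant = 181 > 0, there are two real roots.
x = (11 ± sqrt(181)) / 10
Numerically: x ≈ 2.4454 or x ≈ -0.2454

x = (11 + sqrt(181)) / 10 or x = (11 - sqrt(181)) / 10


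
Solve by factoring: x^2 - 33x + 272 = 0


We need two numbers that multiply to 272 and add to -33.
Those numbers are -17 and -16 (since (-17) * (-16) = 272 and (-17) + (-16) = -33).
So x^2 - 33x + 272 = (x - 17)(x - 16) = 0
Setting each factor to zero: x = 17 or x = 16

x = 16, x = 17


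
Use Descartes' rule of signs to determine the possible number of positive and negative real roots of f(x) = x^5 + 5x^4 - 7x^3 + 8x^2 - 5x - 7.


Descartes' rule of signs:

For positive roots, count sign changes in f(x) = x^5 + 5x^4 - 7x^3 + 8x^2 - 5x - 7:
Signs of coefficients: +, +, -, +, -, -
Number of sign changes: 3
Possible positive real roots: 3, 1

For negative roots, examine f(-x) = -x^5 + 5x^4 + 7x^3 + 8x^2 + 5x - 7:
Signs of coefficients: -, +, +, +, +, -
Number of sign changes: 2
Possible negative real roots: 2, 0

Positive roots: 3 or 1; Negative roots: 2 or 0


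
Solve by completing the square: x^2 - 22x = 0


Start: x^2 - 22x + 0 = 0
Move constant: x^2 - 22x = 0
Half of -22 is -11, squared is 121
Add 121 to both sides: x^2 - 22x + 121 = 121
(x - 11)^2 = 121
x - 11 = ±11
x = 11 + 11 = 22 or x = 11 - 11 = 0

x = 0, x = 22


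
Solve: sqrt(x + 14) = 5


Square both sides: x + 14 = 5^2 = 25
x = 25 - 14 = 11
x = 11
Check: sqrt(1*11 + 14) = sqrt(25) = 5 ✓

x = 11


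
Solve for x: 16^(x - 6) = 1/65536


Express both sides with the same base.
1/65536 = 16^(-4)
Since the bases match, equate exponents: x - 6 = -4
So x = -4 - (-6) = 2

x = 2


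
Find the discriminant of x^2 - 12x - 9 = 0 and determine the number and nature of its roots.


For ax^2 + bx + c = 0, discriminant D = b^2 - 4ac
Here a = 1, b = -12, c = -9
D = (-12)^2 - 4(1)(-9) = 144 + 36 = 180

D = 180 > 0 but not a perfect square
The equation has 2 distinct real irrational roots.

Discriminant = 180, 2 distinct real irrational roots


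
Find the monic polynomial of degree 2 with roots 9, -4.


A monic polynomial with roots 9, -4 is:
p(x) = (x - 9)(x + 4)
After multiplying by (x - 9): x - 9
After multiplying by (x + 4): x^2 - 5x - 36

x^2 - 5x - 36


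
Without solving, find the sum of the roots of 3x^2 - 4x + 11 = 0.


By Vieta's formulas for ax^2 + bx + c = 0:
  Sum of roots = -b/a
  Product of roots = c/a

Here a = 3, b = -4, c = 11
Sum = -(-4)/3 = 4/3
Product = 11/3 = 11/3

Sum = 4/3


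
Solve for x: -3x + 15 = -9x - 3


Starting with: -3x + 15 = -9x - 3
Move all x terms to left: (-3 + 9)x = -3 - 15
Simplify: 6x = -18
Divide both sides by 6: x = -3

x = -3


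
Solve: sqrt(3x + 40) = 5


Square both sides: 3x + 40 = 5^2 = 25
3x = 25 - 40 = -15
x = -5
Check: sqrt(3*(-5) + 40) = sqrt(25) = 5 ✓

x = -5


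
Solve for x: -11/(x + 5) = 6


Multiply both sides by (x + 5): -11 = 6(x + 5)
Distribute: -11 = 6x + 30
6x = -11 - 30 = -41
x = -41/6

x = -41/6


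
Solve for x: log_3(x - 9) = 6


Convert to exponential form: x - 9 = 3^6 = 729
x = 729 + 9 = 738
Check: log_3(738 - 9) = log_3(729) = log_3(729) = 6 ✓

x = 738


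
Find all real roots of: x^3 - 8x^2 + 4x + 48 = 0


Let p(x) = x^3 - 8x^2 + 4x + 48. By the rational root theorem (leading coefficient 1), any rational root is an integer divisor of 48: try ±1, ±2, ... in turn.
Test x = 1: value = 45 ≠ 0.
Test x = -1: value = 35 ≠ 0.
Test x = 2: value = 32 ≠ 0.
Test x = -2: value = 0 ✓, so (x + 2) is a factor.
Synthetic division by (x + 2): bring down 1; 1(-2) - 8 = -10; (-10)(-2) + 4 = 24; 24(-2) + 48 = 0 → quotient x^2 - 10x + 24, remainder 0.
Solve the quadratic x^2 - 10x + 24 = 0: discriminant = (-10)^2 - 4(1)(24) = 100 - 96 = 4.
sqrt(4) = 2, so x = (10 ± 2)/2: x = 6 or x = 4.

x = -2, x = 4, x = 6


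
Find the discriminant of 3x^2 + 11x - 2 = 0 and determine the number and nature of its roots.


For ax^2 + bx + c = 0, discriminant D = b^2 - 4ac
Here a = 3, b = 11, c = -2
D = (11)^2 - 4(3)(-2) = 121 + 24 = 145

D = 145 > 0 but not a perfect square
The equation has 2 distinct real irrational roots.

Discriminant = 145, 2 distinct real irrational roots


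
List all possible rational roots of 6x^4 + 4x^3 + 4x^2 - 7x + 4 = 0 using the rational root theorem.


Rational root theorem: possible roots are ±p/q where:
  p divides the constant term (4): p ∈ {1, 2, 4}
  q divides the leading coefficient (6): q ∈ {1, 2, 3, 6}

All possible rational roots: -4, -2, -4/3, -1, -2/3, -1/2, -1/3, -1/6, 1/6, 1/3, 1/2, 2/3, 1, 4/3, 2, 4

-4, -2, -4/3, -1, -2/3, -1/2, -1/3, -1/6, 1/6, 1/3, 1/2, 2/3, 1, 4/3, 2, 4


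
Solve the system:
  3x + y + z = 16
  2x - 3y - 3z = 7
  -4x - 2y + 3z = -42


Using Cramer's rule. Expand each determinant along the first row.
D  = 3*[(-3)*3 - (-3)*(-2)] - 1*[2*3 - (-3)*(-4)] + 1*[2*(-2) - (-3)*(-4)]
  = 3*(-15) - 1*(-6) + 1*(-16) = -55
Dx = 16*[(-3)*3 - (-3)*(-2)] - 1*[7*3 - (-3)*(-42)] + 1*[7*(-2) - (-3)*(-42)]
  = 16*(-15) - 1*(-105) + 1*(-140) = -275
Dy = 3*[7*3 - (-3)*(-42)] - 16*[2*3 - (-3)*(-4)] + 1*[2*(-42) - 7*(-4)]
  = 3*(-105) - 16*(-6) + 1*(-56) = -275
Dz = 3*[(-3)*(-42) - 7*(-2)] - 1*[2*(-42) - 7*(-4)] + 16*[2*(-2) - (-3)*(-4)]
  = 3*(140) - 1*(-56) + 16*(-16) = 220
x = Dx/D = -275/-55 = 5, y = Dy/D = -275/-55 = 5, z = Dz/D = 220/-55 = -4
Check eq1: (3)(5) + (1)(5) + (1)(-4) = 16 = 16 ✓
Check eq2: (2)(5) + (-3)(5) + (-3)(-4) = 7 = 7 ✓
Check eq3: (-4)(5) + (-2)(5) + (3)(-4) = -42 = -42 ✓

x = 5, y = 5, z = -4


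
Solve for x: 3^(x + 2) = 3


Express both sides with the same base.
3 = 3^1
Since the bases match, equate exponents: x + 2 = 1
So x = 1 - (2) = -1

x = -1


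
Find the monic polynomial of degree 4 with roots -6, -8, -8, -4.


A monic polynomial with roots -6, -8, -8, -4 is:
p(x) = (x + 6)(x + 8)(x + 8)(x + 4)
After multiplying by (x + 6): x + 6
After multiplying by (x + 8): x^2 + 14x + 48
After multiplying by (x + 8): x^3 + 22x^2 + 160x + 384
After multiplying by (x + 4): x^4 + 26x^3 + 248x^2 + 1024x + 1536

x^4 + 26x^3 + 248x^2 + 1024x + 1536


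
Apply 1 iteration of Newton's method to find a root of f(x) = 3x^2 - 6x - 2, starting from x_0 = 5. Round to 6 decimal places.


Newton's method: x_(n+1) = x_n - f(x_n)/f'(x_n)
f(x) = 3x^2 - 6x - 2
f'(x) = 6x - 6

Iteration 1:
  f(5.000000) = 43.000000
  f'(5.000000) = 24.000000
  x_1 = 5.000000 - (43.000000)/(24.000000) = 3.208333

x_1 = 3.208333


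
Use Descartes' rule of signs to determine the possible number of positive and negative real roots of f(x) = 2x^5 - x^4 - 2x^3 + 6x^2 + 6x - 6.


Descartes' rule of signs:

For positive roots, count sign changes in f(x) = 2x^5 - x^4 - 2x^3 + 6x^2 + 6x - 6:
Signs of coefficients: +, -, -, +, +, -
Number of sign changes: 3
Possible positive real roots: 3, 1

For negative roots, examine f(-x) = -2x^5 - x^4 + 2x^3 + 6x^2 - 6x - 6:
Signs of coefficients: -, -, +, +, -, -
Number of sign changes: 2
Possible negative real roots: 2, 0

Positive roots: 3 or 1; Negative roots: 2 or 0


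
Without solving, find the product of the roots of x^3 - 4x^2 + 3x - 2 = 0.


By Vieta's formulas for x^3 + bx^2 + cx + d = 0:
  r1 + r2 + r3 = -b/a = 4
  r1*r2 + r1*r3 + r2*r3 = c/a = 3
  r1*r2*r3 = -d/a = 2


Product = 2


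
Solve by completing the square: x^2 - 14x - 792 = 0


Start: x^2 - 14x - 792 = 0
Move constant: x^2 - 14x = 792
Half of -14 is -7, squared is 49
Add 49 to both sides: x^2 - 14x + 49 = 841
(x - 7)^2 = 841
x - 7 = ±29
x = 7 + 29 = 36 or x = 7 - 29 = -22

x = -22, x = 36


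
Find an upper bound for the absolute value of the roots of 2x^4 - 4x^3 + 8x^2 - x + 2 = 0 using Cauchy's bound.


Cauchy's bound: all roots r satisfy |r| <= 1 + max(|a_i/a_n|) for i = 0,...,n-1
where a_n is the leading coefficient.

Coefficients: [2, -4, 8, -1, 2]
Leading coefficient a_n = 2
Ratios |a_i/a_n|: 2, 4, 1/2, 1
Maximum ratio: 4
Cauchy's bound: |r| <= 1 + 4 = 5

Upper bound = 5


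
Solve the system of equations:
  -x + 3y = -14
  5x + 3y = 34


Using Cramer's rule:
Determinant D = (-1)(3) - (5)(3) = -3 - 15 = -18
Dx = (-14)(3) - (34)(3) = -42 - 102 = -144
Dy = (-1)(34) - (5)(-14) = -34 + 70 = 36
x = Dx/D = -144/-18 = 8
y = Dy/D = 36/-18 = -2

x = 8, y = -2


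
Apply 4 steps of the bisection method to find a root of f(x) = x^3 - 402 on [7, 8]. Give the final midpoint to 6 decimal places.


f(x) = x^3 - 402
f(7) = -59 < 0
f(8) = 110 > 0

Step 1: midpoint = (7.000000 + 8.000000)/2 = 7.500000
  f(7.500000) = 19.875000
  f(mid) > 0, so root is in [7.000000, 7.500000]

Step 2: midpoint = (7.000000 + 7.500000)/2 = 7.250000
  f(7.250000) = -20.921875
  f(mid) < 0, so root is in [7.250000, 7.500000]

Step 3: midpoint = (7.250000 + 7.500000)/2 = 7.375000
  f(7.375000) = -0.869141
  f(mid) < 0, so root is in [7.375000, 7.500000]

Step 4: midpoint = (7.375000 + 7.500000)/2 = 7.437500
  f(7.437500) = 9.415771
  f(mid) > 0, so root is in [7.375000, 7.437500]

midpoint = 7.437500


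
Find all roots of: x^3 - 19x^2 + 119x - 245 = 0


Let p(x) = x^3 - 19x^2 + 119x - 245. By the rational root theorem (leading coefficient 1), any rational root is an integer divisor of 245: try ±1, ±2, ... in turn.
Test x = 1: value = -144 ≠ 0.
Test x = -1: value = -384 ≠ 0.
Test x = 5: value = 0 ✓, so (x - 5) is a factor.
Synthetic division by (x - 5): bring down 1; 1(5) - 19 = -14; (-14)(5) + 119 = 49; 49(5) - 245 = 0 → quotient x^2 - 14x + 49, remainder 0.
Solve the quadratic x^2 - 14x + 49 = 0: discriminant = (-14)^2 - 4(1)(49) = 196 - 196 = 0.
Discriminant = 0, so a double root: x = 14/2 = 7.
Collecting all roots found:

x = 5, x = 7 (multiplicity 2)


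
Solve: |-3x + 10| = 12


An absolute value equation |expr| = 12 gives two cases:
Case 1: -3x + 10 = 12
  -3x = 2, so x = -2/3
Case 2: -3x + 10 = -12
  -3x = -22, so x = 22/3

x = -2/3, x = 22/3


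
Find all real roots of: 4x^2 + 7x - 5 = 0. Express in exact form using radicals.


Using the quadratic formula: x = (-b ± sqrt(b^2 - 4ac)) / (2a)
Here a = 4, b = 7, c = -5
Discriminant = b^2 - 4ac = 7^2 - 4(4)(-5) = 49 + 80 = 129
Since discriminant = 129 > 0, there are two real roots.
x = (-7 ± sqrt(129)) / 8
Numerically: x ≈ 0.5447 or x ≈ -2.2947

x = (-7 + sqrt(129)) / 8 or x = (-7 - sqrt(129)) / 8


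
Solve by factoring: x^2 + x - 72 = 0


We need two numbers that multiply to -72 and add to 1.
Those numbers are 9 and -8 (since 9 * (-8) = -72 and 9 + (-8) = 1).
So x^2 + x - 72 = (x + 9)(x - 8) = 0
Setting each factor to zero: x = -9 or x = 8

x = -9, x = 8


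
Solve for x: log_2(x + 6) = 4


Convert to exponential form: x + 6 = 2^4 = 16
x = 16 - 6 = 10
Check: log_2(10 + 6) = log_2(16) = log_2(16) = 4 ✓

x = 10


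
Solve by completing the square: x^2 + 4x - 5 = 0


Start: x^2 + 4x - 5 = 0
Move constant: x^2 + 4x = 5
Half of 4 is 2, squared is 4
Add 4 to both sides: x^2 + 4x + 4 = 9
(x + 2)^2 = 9
x + 2 = ±3
x = -2 + 3 = 1 or x = -2 - 3 = -5

x = -5, x = 1


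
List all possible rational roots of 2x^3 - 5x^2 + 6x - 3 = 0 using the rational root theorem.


Rational root theorem: possible roots are ±p/q where:
  p divides the constant term (-3): p ∈ {1, 3}
  q divides the leading coefficient (2): q ∈ {1, 2}

All possible rational roots: -3, -3/2, -1, -1/2, 1/2, 1, 3/2, 3

-3, -3/2, -1, -1/2, 1/2, 1, 3/2, 3


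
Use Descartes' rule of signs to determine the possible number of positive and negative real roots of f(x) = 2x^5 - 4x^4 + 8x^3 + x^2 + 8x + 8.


Descartes' rule of signs:

For positive roots, count sign changes in f(x) = 2x^5 - 4x^4 + 8x^3 + x^2 + 8x + 8:
Signs of coefficients: +, -, +, +, +, +
Number of sign changes: 2
Possible positive real roots: 2, 0

For negative roots, examine f(-x) = -2x^5 - 4x^4 - 8x^3 + x^2 - 8x + 8:
Signs of coefficients: -, -, -, +, -, +
Number of sign changes: 3
Possible negative real roots: 3, 1

Positive roots: 2 or 0; Negative roots: 3 or 1


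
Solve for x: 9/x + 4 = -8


Subtract 4 from both sides: 9/x = -12
Multiply both sides by x: 9 = -12 * x
Divide by -12: x = -3/4

x = -3/4


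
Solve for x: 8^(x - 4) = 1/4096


Express both sides with the same base.
1/4096 = 8^(-4)
Since the bases match, equate exponents: x - 4 = -4
So x = -4 - (-4) = 0

x = 0


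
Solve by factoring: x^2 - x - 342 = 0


We need two numbers that multiply to -342 and add to -1.
Those numbers are 18 and -19 (since 18 * (-19) = -342 and 18 + (-19) = -1).
So x^2 - x - 342 = (x + 18)(x - 19) = 0
Setting each factor to zero: x = -18 or x = 19

x = -18, x = 19


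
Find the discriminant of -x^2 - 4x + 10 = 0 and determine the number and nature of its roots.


For ax^2 + bx + c = 0, discriminant D = b^2 - 4ac
Here a = -1, b = -4, c = 10
D = (-4)^2 - 4(-1)(10) = 16 + 40 = 56

D = 56 > 0 but not a perfect square
The equation has 2 distinct real irrational roots.

Discriminant = 56, 2 distinct real irrational roots


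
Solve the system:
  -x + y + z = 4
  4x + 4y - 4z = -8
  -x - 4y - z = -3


Using Cramer's rule. Expand each determinant along the first row.
D  = (-1)*[4*(-1) - (-4)*(-4)] - 1*[4*(-1) - (-4)*(-1)] + 1*[4*(-4) - 4*(-1)]
  = (-1)*(-20) - 1*(-8) + 1*(-12) = 16
Dx = 4*[4*(-1) - (-4)*(-4)] - 1*[(-8)*(-1) - (-4)*(-3)] + 1*[(-8)*(-4) - 4*(-3)]
  = 4*(-20) - 1*(-4) + 1*(44) = -32
Dy = (-1)*[(-8)*(-1) - (-4)*(-3)] - 4*[4*(-1) - (-4)*(-1)] + 1*[4*(-3) - (-8)*(-1)]
  = (-1)*(-4) - 4*(-8) + 1*(-20) = 16
Dz = (-1)*[4*(-3) - (-8)*(-4)] - 1*[4*(-3) - (-8)*(-1)] + 4*[4*(-4) - 4*(-1)]
  = (-1)*(-44) - 1*(-20) + 4*(-12) = 16
x = Dx/D = -32/16 = -2, y = Dy/D = 16/16 = 1, z = Dz/D = 16/16 = 1
Check eq1: (-1)(-2) + (1)(1) + (1)(1) = 4 = 4 ✓
Check eq2: (4)(-2) + (4)(1) + (-4)(1) = -8 = -8 ✓
Check eq3: (-1)(-2) + (-4)(1) + (-1)(1) = -3 = -3 ✓

x = -2, y = 1, z = 1


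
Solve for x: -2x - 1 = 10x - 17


Starting with: -2x - 1 = 10x - 17
Move all x terms to left: (-2 - 10)x = -17 + 1
Simplify: -12x = -16
Divide both sides by -12: x = 4/3

x = 4/3


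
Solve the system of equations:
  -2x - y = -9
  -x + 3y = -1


Using Cramer's rule:
Determinant D = (-2)(3) - (-1)(-1) = -6 - 1 = -7
Dx = (-9)(3) - (-1)(-1) = -27 - 1 = -28
Dy = (-2)(-1) - (-1)(-9) = 2 - 9 = -7
x = Dx/D = -28/-7 = 4
y = Dy/D = -7/-7 = 1

x = 4, y = 1


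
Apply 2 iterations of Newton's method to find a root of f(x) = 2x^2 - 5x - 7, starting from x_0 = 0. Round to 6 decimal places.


Newton's method: x_(n+1) = x_n - f(x_n)/f'(x_n)
f(x) = 2x^2 - 5x - 7
f'(x) = 4x - 5

Iteration 1:
  f(0.000000) = -7.000000
  f'(0.000000) = -5.000000
  x_1 = 0.000000 - (-7.000000)/(-5.000000) = -1.400000

Iteration 2:
  f(-1.400000) = 3.920000
  f'(-1.400000) = -10.600000
  x_2 = -1.400000 - (3.920000)/(-10.600000) = -1.030189

x_2 = -1.030189


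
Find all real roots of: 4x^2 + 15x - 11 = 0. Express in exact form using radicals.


Using the quadratic formula: x = (-b ± sqrt(b^2 - 4ac)) / (2a)
Here a = 4, b = 15, c = -11
Discriminant = b^2 - 4ac = 15^2 - 4(4)(-11) = 225 + 176 = 401
Since discriminant = 401 > 0, there are two real roots.
x = (-15 ± sqrt(401)) / 8
Numerically: x ≈ 0.6281 or x ≈ -4.3781

x = (-15 + sqrt(401)) / 8 or x = (-15 - sqrt(401)) / 8


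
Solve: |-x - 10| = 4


An absolute value equation |expr| = 4 gives two cases:
Case 1: -x - 10 = 4
  -x = 14, so x = -14
Case 2: -x - 10 = -4
  -x = 6, so x = -6

x = -14, x = -6


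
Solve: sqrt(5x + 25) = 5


Square both sides: 5x + 25 = 5^2 = 25
5x = 25 - 25 = 0
x = 0
Check: sqrt(5*0 + 25) = sqrt(25) = 5 ✓

x = 0


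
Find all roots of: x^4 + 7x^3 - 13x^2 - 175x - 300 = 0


Let p(x) = x^4 + 7x^3 - 13x^2 - 175x - 300. By the rational root theorem (leading coefficient 1), any rational root is an integer divisor of 300: try ±1, ±2, ... in turn.
Test x = 1: value = -480 ≠ 0.
Test x = -1: value = -144 ≠ 0.
Test x = 2: value = -630 ≠ 0.
Test x = -2: value = -42 ≠ 0.
Test x = 3: value = -672 ≠ 0.
Test x = -3: value = 0 ✓, so (x + 3) is a factor.
Synthetic division by (x + 3): bring down 1; 1(-3) + 7 = 4; 4(-3) - 13 = -25; (-25)(-3) - 175 = -100; (-100)(-3) - 300 = 0 → quotient x^3 + 4x^2 - 25x - 100, remainder 0.
Continue with the quotient x^3 + 4x^2 - 25x - 100 (candidates must divide 100).
Test x = 4: value = -72 ≠ 0.
Test x = -4: value = 0 ✓, so (x + 4) is a factor.
Synthetic division by (x + 4): bring down 1; 1(-4) + 4 = 0; 0(-4) - 25 = -25; (-25)(-4) - 100 = 0 → quotient x^2 - 25, remainder 0.
Solve the quadratic x^2 - 25 = 0: discriminant = 0^2 - 4(1)(-25) = 0 + 100 = 100.
sqrt(100) = 10, so x = (0 ± 10)/2: x = 5 or x = -5.
Collecting all roots found:

x = -5, x = -4, x = -3, x = 5


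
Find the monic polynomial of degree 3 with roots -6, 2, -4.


A monic polynomial with roots -6, 2, -4 is:
p(x) = (x + 6)(x - 2)(x + 4)
After multiplying by (x + 6): x + 6
After multiplying by (x - 2): x^2 + 4x - 12
After multiplying by (x + 4): x^3 + 8x^2 + 4x - 48

x^3 + 8x^2 + 4x - 48


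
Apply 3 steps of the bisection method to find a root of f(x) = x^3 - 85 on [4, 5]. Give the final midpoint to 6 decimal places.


f(x) = x^3 - 85
f(4) = -21 < 0
f(5) = 40 > 0

Step 1: midpoint = (4.000000 + 5.000000)/2 = 4.500000
  f(4.500000) = 6.125000
  f(mid) > 0, so root is in [4.000000, 4.500000]

Step 2: midpoint = (4.000000 + 4.500000)/2 = 4.250000
  f(4.250000) = -8.234375
  f(mid) < 0, so root is in [4.250000, 4.500000]

Step 3: midpoint = (4.250000 + 4.500000)/2 = 4.375000
  f(4.375000) = -1.259766
  f(mid) < 0, so root is in [4.375000, 4.500000]

midpoint = 4.375000


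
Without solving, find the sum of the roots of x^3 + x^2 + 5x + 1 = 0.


By Vieta's formulas for x^3 + bx^2 + cx + d = 0:
  r1 + r2 + r3 = -b/a = -1
  r1*r2 + r1*r3 + r2*r3 = c/a = 5
  r1*r2*r3 = -d/a = -1


Sum = -1


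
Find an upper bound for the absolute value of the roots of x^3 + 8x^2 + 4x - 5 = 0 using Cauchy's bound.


Cauchy's bound: all roots r satisfy |r| <= 1 + max(|a_i/a_n|) for i = 0,...,n-1
where a_n is the leading coefficient.

Coefficients: [1, 8, 4, -5]
Leading coefficient a_n = 1
Ratios |a_i/a_n|: 8, 4, 5
Maximum ratio: 8
Cauchy's bound: |r| <= 1 + 8 = 9

Upper bound = 9


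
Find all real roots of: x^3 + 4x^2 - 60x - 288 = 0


Let p(x) = x^3 + 4x^2 - 60x - 288. By the rational root theorem (leading coefficient 1), any rational root is an integer divisor of 288: try ±1, ±2, ... in turn.
Test x = 1: value = -343 ≠ 0.
Test x = -1: value = -225 ≠ 0.
Test x = 2: value = -384 ≠ 0.
Test x = -2: value = -160 ≠ 0.
Test x = 3: value = -405 ≠ 0.
Test x = -3: value = -99 ≠ 0.
Test x = 4: value = -400 ≠ 0.
Test x = -4: value = -48 ≠ 0.
Test x = 6: value = -288 ≠ 0.
Test x = -6: value = 0 ✓, so (x + 6) is a factor.
Synthetic division by (x + 6): bring down 1; 1(-6) + 4 = -2; (-2)(-6) - 60 = -48; (-48)(-6) - 288 = 0 → quotient x^2 - 2x - 48, remainder 0.
Solve the quadratic x^2 - 2x - 48 = 0: discriminant = (-2)^2 - 4(1)(-48) = 4 + 192 = 196.
sqrt(196) = 14, so x = (2 ± 14)/2: x = 8 or x = -6.

x = -6 (multiplicity 2), x = 8


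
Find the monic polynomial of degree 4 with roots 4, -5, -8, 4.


A monic polynomial with roots 4, -5, -8, 4 is:
p(x) = (x - 4)(x + 5)(x + 8)(x - 4)
After multiplying by (x - 4): x - 4
After multiplying by (x + 5): x^2 + x - 20
After multiplying by (x + 8): x^3 + 9x^2 - 12x - 160
After multiplying by (x - 4): x^4 + 5x^3 - 48x^2 - 112x + 640

x^4 + 5x^3 - 48x^2 - 112x + 640


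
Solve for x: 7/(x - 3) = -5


Multiply both sides by (x - 3): 7 = -5(x - 3)
Distribute: 7 = -5x + 15
-5x = 7 - 15 = -8
x = 8/5

x = 8/5


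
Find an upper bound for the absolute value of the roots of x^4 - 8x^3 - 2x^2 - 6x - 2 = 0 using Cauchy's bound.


Cauchy's bound: all roots r satisfy |r| <= 1 + max(|a_i/a_n|) for i = 0,...,n-1
where a_n is the leading coefficient.

Coefficients: [1, -8, -2, -6, -2]
Leading coefficient a_n = 1
Ratios |a_i/a_n|: 8, 2, 6, 2
Maximum ratio: 8
Cauchy's bound: |r| <= 1 + 8 = 9

Upper bound = 9


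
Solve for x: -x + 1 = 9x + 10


Starting with: -x + 1 = 9x + 10
Move all x terms to left: (-1 - 9)x = 10 - 1
Simplify: -10x = 9
Divide both sides by -10: x = -9/10

x = -9/10


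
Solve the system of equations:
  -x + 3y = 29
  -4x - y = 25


Using Cramer's rule:
Determinant D = (-1)(-1) - (-4)(3) = 1 + 12 = 13
Dx = (29)(-1) - (25)(3) = -29 - 75 = -104
Dy = (-1)(25) - (-4)(29) = -25 + 116 = 91
x = Dx/D = -104/13 = -8
y = Dy/D = 91/13 = 7

x = -8, y = 7


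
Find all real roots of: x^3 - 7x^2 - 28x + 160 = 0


Let p(x) = x^3 - 7x^2 - 28x + 160. By the rational root theorem (leading coefficient 1), any rational root is an integer divisor of 160: try ±1, ±2, ... in turn.
Test x = 1: value = 126 ≠ 0.
Test x = -1: value = 180 ≠ 0.
Test x = 2: value = 84 ≠ 0.
Test x = -2: value = 180 ≠ 0.
Test x = 4: value = 0 ✓, so (x - 4) is a factor.
Synthetic division by (x - 4): bring down 1; 1(4) - 7 = -3; (-3)(4) - 28 = -40; (-40)(4) + 160 = 0 → quotient x^2 - 3x - 40, remainder 0.
Solve the quadratic x^2 - 3x - 40 = 0: discriminant = (-3)^2 - 4(1)(-40) = 9 + 160 = 169.
sqrt(169) = 13, so x = (3 ± 13)/2: x = 8 or x = -5.

x = -5, x = 4, x = 8


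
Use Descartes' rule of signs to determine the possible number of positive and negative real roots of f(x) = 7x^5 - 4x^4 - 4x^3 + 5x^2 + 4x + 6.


Descartes' rule of signs:

For positive roots, count sign changes in f(x) = 7x^5 - 4x^4 - 4x^3 + 5x^2 + 4x + 6:
Signs of coefficients: +, -, -, +, +, +
Number of sign changes: 2
Possible positive real roots: 2, 0

For negative roots, examine f(-x) = -7x^5 - 4x^4 + 4x^3 + 5x^2 - 4x + 6:
Signs of coefficients: -, -, +, +, -, +
Number of sign changes: 3
Possible negative real roots: 3, 1

Positive roots: 2 or 0; Negative roots: 3 or 1


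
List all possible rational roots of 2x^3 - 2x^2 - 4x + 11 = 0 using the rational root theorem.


Rational root theorem: possible roots are ±p/q where:
  p divides the constant term (11): p ∈ {1, 11}
  q divides the leading coefficient (2): q ∈ {1, 2}

All possible rational roots: -11, -11/2, -1, -1/2, 1/2, 1, 11/2, 11

-11, -11/2, -1, -1/2, 1/2, 1, 11/2, 11


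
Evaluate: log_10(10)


We need the exponent such that 10^? = 10
10^1 = 10
Therefore log_10(10) = 1

1


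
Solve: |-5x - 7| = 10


An absolute value equation |expr| = 10 gives two cases:
Case 1: -5x - 7 = 10
  -5x = 17, so x = -17/5
Case 2: -5x - 7 = -10
  -5x = -3, so x = 3/5

x = -17/5, x = 3/5


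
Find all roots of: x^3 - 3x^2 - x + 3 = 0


Let p(x) = x^3 - 3x^2 - x + 3. By the rational root theorem (leading coefficient 1), any rational root is an integer divisor of 3: try ±1, ±2, ... in turn.
Test x = 1: value = 0 ✓, so (x - 1) is a factor.
Synthetic division by (x - 1): bring down 1; 1(1) - 3 = -2; (-2)(1) - 1 = -3; (-3)(1) + 3 = 0 → quotient x^2 - 2x - 3, remainder 0.
Solve the quadratic x^2 - 2x - 3 = 0: discriminant = (-2)^2 - 4(1)(-3) = 4 + 12 = 16.
sqrt(16) = 4, so x = (2 ± 4)/2: x = 3 or x = -1.
Collecting all roots found:

x = -1, x = 1, x = 3


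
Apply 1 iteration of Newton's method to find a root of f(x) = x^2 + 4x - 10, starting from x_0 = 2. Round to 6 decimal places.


Newton's method: x_(n+1) = x_n - f(x_n)/f'(x_n)
f(x) = x^2 + 4x - 10
f'(x) = 2x + 4

Iteration 1:
  f(2.000000) = 2.000000
  f'(2.000000) = 8.000000
  x_1 = 2.000000 - (2.000000)/(8.000000) = 1.750000

x_1 = 1.750000


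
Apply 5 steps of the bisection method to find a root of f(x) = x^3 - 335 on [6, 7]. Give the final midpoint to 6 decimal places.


f(x) = x^3 - 335
f(6) = -119 < 0
f(7) = 8 > 0

Step 1: midpoint = (6.000000 + 7.000000)/2 = 6.500000
  f(6.500000) = -60.375000
  f(mid) < 0, so root is in [6.500000, 7.000000]

Step 2: midpoint = (6.500000 + 7.000000)/2 = 6.750000
  f(6.750000) = -27.453125
  f(mid) < 0, so root is in [6.750000, 7.000000]

Step 3: midpoint = (6.750000 + 7.000000)/2 = 6.875000
  f(6.875000) = -10.048828
  f(mid) < 0, so root is in [6.875000, 7.000000]

Step 4: midpoint = (6.875000 + 7.000000)/2 = 6.937500
  f(6.937500) = -1.105713
  f(mid) < 0, so root is in [6.937500, 7.000000]

Step 5: midpoint = (6.937500 + 7.000000)/2 = 6.968750
  f(6.968750) = 3.426727
  f(mid) > 0, so root is in [6.937500, 6.968750]

midpoint = 6.968750


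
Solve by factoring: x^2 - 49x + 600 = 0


We need two numbers that multiply to 600 and add to -49.
Those numbers are -24 and -25 (since (-24) * (-25) = 600 and (-24) + (-25) = -49).
So x^2 - 49x + 600 = (x - 24)(x - 25) = 0
Setting each factor to zero: x = 24 or x = 25

x = 24, x = 25


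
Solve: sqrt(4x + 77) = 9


Square both sides: 4x + 77 = 9^2 = 81
4x = 81 - 77 = 4
x = 1
Check: sqrt(4*1 + 77) = sqrt(81) = 9 ✓

x = 1


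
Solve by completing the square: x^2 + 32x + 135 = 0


Start: x^2 + 32x + 135 = 0
Move constant: x^2 + 32x = -135
Half of 32 is 16, squared is 256
Add 256 to both sides: x^2 + 32x + 256 = 121
(x + 16)^2 = 121
x + 16 = ±11
x = -16 + 11 = -5 or x = -16 - 11 = -27

x = -27, x = -5


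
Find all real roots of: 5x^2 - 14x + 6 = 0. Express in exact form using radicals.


Using the quadratic formula: x = (-b ± sqrt(b^2 - 4ac)) / (2a)
Here a = 5, b = -14, c = 6
Discriminant = b^2 - 4ac = (-14)^2 - 4(5)(6) = 196 - 120 = 76
Since discriminant = 76 > 0, there are two real roots.
x = (14 ± 2*sqrt(19)) / 10
Simplifying: x = (7 ± sqrt(19)) / 5
Numerically: x ≈ 2.2718 or x ≈ 0.5282

x = (7 + sqrt(19)) / 5 or x = (7 - sqrt(19)) / 5


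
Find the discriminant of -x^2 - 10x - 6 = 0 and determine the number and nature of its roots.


For ax^2 + bx + c = 0, discriminant D = b^2 - 4ac
Here a = -1, b = -10, c = -6
D = (-10)^2 - 4(-1)(-6) = 100 - 24 = 76

D = 76 > 0 but not a perfect square
The equation has 2 distinct real irrational roots.

Discriminant = 76, 2 distinct real irrational roots


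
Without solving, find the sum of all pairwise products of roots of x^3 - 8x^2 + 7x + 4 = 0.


By Vieta's formulas for x^3 + bx^2 + cx + d = 0:
  r1 + r2 + r3 = -b/a = 8
  r1*r2 + r1*r3 + r2*r3 = c/a = 7
  r1*r2*r3 = -d/a = -4


Sum of pairwise products = 7


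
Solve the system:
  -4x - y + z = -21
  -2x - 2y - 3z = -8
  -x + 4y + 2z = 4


Using Cramer's rule. Expand each determinant along the first row.
D  = (-4)*[(-2)*2 - (-3)*4] - (-1)*[(-2)*2 - (-3)*(-1)] + 1*[(-2)*4 - (-2)*(-1)]
  = (-4)*(8) - (-1)*(-7) + 1*(-10) = -49
Dx = (-21)*[(-2)*2 - (-3)*4] - (-1)*[(-8)*2 - (-3)*4] + 1*[(-8)*4 - (-2)*4]
  = (-21)*(8) - (-1)*(-4) + 1*(-24) = -196
Dy = (-4)*[(-8)*2 - (-3)*4] - (-21)*[(-2)*2 - (-3)*(-1)] + 1*[(-2)*4 - (-8)*(-1)]
  = (-4)*(-4) - (-21)*(-7) + 1*(-16) = -147
Dz = (-4)*[(-2)*4 - (-8)*4] - (-1)*[(-2)*4 - (-8)*(-1)] + (-21)*[(-2)*4 - (-2)*(-1)]
  = (-4)*(24) - (-1)*(-16) + (-21)*(-10) = 98
x = Dx/D = -196/-49 = 4, y = Dy/D = -147/-49 = 3, z = Dz/D = 98/-49 = -2
Check eq1: (-4)(4) + (-1)(3) + (1)(-2) = -21 = -21 ✓
Check eq2: (-2)(4) + (-2)(3) + (-3)(-2) = -8 = -8 ✓
Check eq3: (-1)(4) + (4)(3) + (2)(-2) = 4 = 4 ✓

x = 4, y = 3, z = -2


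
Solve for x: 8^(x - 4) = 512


Express both sides with the same base.
512 = 8^3
Since the bases match, equate exponents: x - 4 = 3
So x = 3 - (-4) = 7

x = 7


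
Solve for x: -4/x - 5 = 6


Subtract -5 from both sides: -4/x = 11
Multiply both sides by x: -4 = 11 * x
Divide by 11: x = -4/11

x = -4/11


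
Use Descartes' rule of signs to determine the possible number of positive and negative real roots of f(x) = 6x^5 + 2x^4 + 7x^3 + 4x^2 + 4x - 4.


Descartes' rule of signs:

For positive roots, count sign changes in f(x) = 6x^5 + 2x^4 + 7x^3 + 4x^2 + 4x - 4:
Signs of coefficients: +, +, +, +, +, -
Number of sign changes: 1
Possible positive real roots: 1

For negative roots, examine f(-x) = -6x^5 + 2x^4 - 7x^3 + 4x^2 - 4x - 4:
Signs of coefficients: -, +, -, +, -, -
Number of sign changes: 4
Possible negative real roots: 4, 2, 0

Positive roots: 1; Negative roots: 4 or 2 or 0


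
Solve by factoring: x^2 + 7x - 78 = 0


We need two numbers that multiply to -78 and add to 7.
Those numbers are -6 and 13 (since (-6) * 13 = -78 and (-6) + 13 = 7).
So x^2 + 7x - 78 = (x - 6)(x + 13) = 0
Setting each factor to zero: x = 6 or x = -13

x = -13, x = 6


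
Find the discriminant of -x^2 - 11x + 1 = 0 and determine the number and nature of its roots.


For ax^2 + bx + c = 0, discriminant D = b^2 - 4ac
Here a = -1, b = -11, c = 1
D = (-11)^2 - 4(-1)(1) = 121 + 4 = 125

D = 125 > 0 but not a perfect square
The equation has 2 distinct real irrational roots.

Discriminant = 125, 2 distinct real irrational roots


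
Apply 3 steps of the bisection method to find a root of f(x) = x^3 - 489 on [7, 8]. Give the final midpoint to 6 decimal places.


f(x) = x^3 - 489
f(7) = -146 < 0
f(8) = 23 > 0

Step 1: midpoint = (7.000000 + 8.000000)/2 = 7.500000
  f(7.500000) = -67.125000
  f(mid) < 0, so root is in [7.500000, 8.000000]

Step 2: midpoint = (7.500000 + 8.000000)/2 = 7.750000
  f(7.750000) = -23.515625
  f(mid) < 0, so root is in [7.750000, 8.000000]

Step 3: midpoint = (7.750000 + 8.000000)/2 = 7.875000
  f(7.875000) = -0.626953
  f(mid) < 0, so root is in [7.875000, 8.000000]

midpoint = 7.875000


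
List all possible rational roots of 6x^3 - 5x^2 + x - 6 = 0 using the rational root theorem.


Rational root theorem: possible roots are ±p/q where:
  p divides the constant term (-6): p ∈ {1, 2, 3, 6}
  q divides the leading coefficient (6): q ∈ {1, 2, 3, 6}

All possible rational roots: -6, -3, -2, -3/2, -1, -2/3, -1/2, -1/3, -1/6, 1/6, 1/3, 1/2, 2/3, 1, 3/2, 2, 3, 6

-6, -3, -2, -3/2, -1, -2/3, -1/2, -1/3, -1/6, 1/6, 1/3, 1/2, 2/3, 1, 3/2, 2, 3, 6


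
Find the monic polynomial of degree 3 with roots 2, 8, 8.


A monic polynomial with roots 2, 8, 8 is:
p(x) = (x - 2)(x - 8)(x - 8)
After multiplying by (x - 2): x - 2
After multiplying by (x - 8): x^2 - 10x + 16
After multiplying by (x - 8): x^3 - 18x^2 + 96x - 128

x^3 - 18x^2 + 96x - 128


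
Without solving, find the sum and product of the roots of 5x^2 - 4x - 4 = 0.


By Vieta's formulas for ax^2 + bx + c = 0:
  Sum of roots = -b/a
  Product of roots = c/a

Here a = 5, b = -4, c = -4
Sum = -(-4)/5 = 4/5
Product = -4/5 = -4/5

Sum = 4/5, Product = -4/5


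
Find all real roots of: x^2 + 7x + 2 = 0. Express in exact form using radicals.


Using the quadratic formula: x = (-b ± sqrt(b^2 - 4ac)) / (2a)
Here a = 1, b = 7, c = 2
Discriminant = b^2 - 4ac = 7^2 - 4(1)(2) = 49 - 8 = 41
Since discriminant = 41 > 0, there are two real roots.
x = (-7 ± sqrt(41)) / 2
Numerically: x ≈ -0.2984 or x ≈ -6.7016

x = (-7 + sqrt(41)) / 2 or x = (-7 - sqrt(41)) / 2


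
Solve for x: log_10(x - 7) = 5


Convert to exponential form: x - 7 = 10^5 = 100000
x = 100000 + 7 = 100007
Check: log_10(100007 - 7) = log_10(100000) = log_10(100000) = 5 ✓

x = 100007


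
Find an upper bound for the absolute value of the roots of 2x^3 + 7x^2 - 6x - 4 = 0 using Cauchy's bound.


Cauchy's bound: all roots r satisfy |r| <= 1 + max(|a_i/a_n|) for i = 0,...,n-1
where a_n is the leading coefficient.

Coefficients: [2, 7, -6, -4]
Leading coefficient a_n = 2
Ratios |a_i/a_n|: 7/2, 3, 2
Maximum ratio: 7/2
Cauchy's bound: |r| <= 1 + 7/2 = 9/2

Upper bound = 9/2


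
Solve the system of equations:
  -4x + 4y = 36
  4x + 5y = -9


Using Cramer's rule:
Determinant D = (-4)(5) - (4)(4) = -20 - 16 = -36
Dx = (36)(5) - (-9)(4) = 180 + 36 = 216
Dy = (-4)(-9) - (4)(36) = 36 - 144 = -108
x = Dx/D = 216/-36 = -6
y = Dy/D = -108/-36 = 3

x = -6, y = 3


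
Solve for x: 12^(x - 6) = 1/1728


Express both sides with the same base.
1/1728 = 12^(-3)
Since the bases match, equate exponents: x - 6 = -3
So x = -3 - (-6) = 3

x = 3


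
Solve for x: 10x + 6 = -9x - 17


Starting with: 10x + 6 = -9x - 17
Move all x terms to left: (10 + 9)x = -17 - 6
Simplify: 19x = -23
Divide both sides by 19: x = -23/19

x = -23/19


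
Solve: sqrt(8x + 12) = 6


Square both sides: 8x + 12 = 6^2 = 36
8x = 36 - 12 = 24
x = 3
Check: sqrt(8*3 + 12) = sqrt(36) = 6 ✓

x = 3


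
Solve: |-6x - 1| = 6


An absolute value equation |expr| = 6 gives two cases:
Case 1: -6x - 1 = 6
  -6x = 7, so x = -7/6
Case 2: -6x - 1 = -6
  -6x = -5, so x = 5/6

x = -7/6, x = 5/6


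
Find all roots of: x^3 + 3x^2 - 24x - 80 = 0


Let p(x) = x^3 + 3x^2 - 24x - 80. By the rational root theorem (leading coefficient 1), any rational root is an integer divisor of 80: try ±1, ±2, ... in turn.
Test x = 1: value = -100 ≠ 0.
Test x = -1: value = -54 ≠ 0.
Test x = 2: value = -108 ≠ 0.
Test x = -2: value = -28 ≠ 0.
Test x = 4: value = -64 ≠ 0.
Test x = -4: value = 0 ✓, so (x + 4) is a factor.
Synthetic division by (x + 4): bring down 1; 1(-4) + 3 = -1; (-1)(-4) - 24 = -20; (-20)(-4) - 80 = 0 → quotient x^2 - x - 20, remainder 0.
Solve the quadratic x^2 - x - 20 = 0: discriminant = (-1)^2 - 4(1)(-20) = 1 + 80 = 81.
sqrt(81) = 9, so x = (1 ± 9)/2: x = 5 or x = -4.
Collecting all roots found:

x = -4 (multiplicity 2), x = 5


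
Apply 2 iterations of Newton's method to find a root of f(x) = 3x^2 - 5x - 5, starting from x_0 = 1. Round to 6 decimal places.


Newton's method: x_(n+1) = x_n - f(x_n)/f'(x_n)
f(x) = 3x^2 - 5x - 5
f'(x) = 6x - 5

Iteration 1:
  f(1.000000) = -7.000000
  f'(1.000000) = 1.000000
  x_1 = 1.000000 - (-7.000000)/(1.000000) = 8.000000

Iteration 2:
  f(8.000000) = 147.000000
  f'(8.000000) = 43.000000
  x_2 = 8.000000 - (147.000000)/(43.000000) = 4.581395

x_2 = 4.581395


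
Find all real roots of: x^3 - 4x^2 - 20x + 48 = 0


Let p(x) = x^3 - 4x^2 - 20x + 48. By the rational root theorem (leading coefficient 1), any rational root is an integer divisor of 48: try ±1, ±2, ... in turn.
Test x = 1: value = 25 ≠ 0.
Test x = -1: value = 63 ≠ 0.
Test x = 2: value = 0 ✓, so (x - 2) is a factor.
Synthetic division by (x - 2): bring down 1; 1(2) - 4 = -2; (-2)(2) - 20 = -24; (-24)(2) + 48 = 0 → quotient x^2 - 2x - 24, remainder 0.
Solve the quadratic x^2 - 2x - 24 = 0: discriminant = (-2)^2 - 4(1)(-24) = 4 + 96 = 100.
sqrt(100) = 10, so x = (2 ± 10)/2: x = 6 or x = -4.

x = -4, x = 2, x = 6


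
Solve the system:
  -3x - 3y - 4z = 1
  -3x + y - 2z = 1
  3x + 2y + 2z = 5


Using Cramer's rule. Expand each determinant along the first row.
D  = (-3)*[1*2 - (-2)*2] - (-3)*[(-3)*2 - (-2)*3] + (-4)*[(-3)*2 - 1*3]
  = (-3)*(6) - (-3)*(0) + (-4)*(-9) = 18
Dx = 1*[1*2 - (-2)*2] - (-3)*[1*2 - (-2)*5] + (-4)*[1*2 - 1*5]
  = 1*(6) - (-3)*(12) + (-4)*(-3) = 54
Dy = (-3)*[1*2 - (-2)*5] - 1*[(-3)*2 - (-2)*3] + (-4)*[(-3)*5 - 1*3]
  = (-3)*(12) - 1*(0) + (-4)*(-18) = 36
Dz = (-3)*[1*5 - 1*2] - (-3)*[(-3)*5 - 1*3] + 1*[(-3)*2 - 1*3]
  = (-3)*(3) - (-3)*(-18) + 1*(-9) = -72
x = Dx/D = 54/18 = 3, y = Dy/D = 36/18 = 2, z = Dz/D = -72/18 = -4
Check eq1: (-3)(3) + (-3)(2) + (-4)(-4) = 1 = 1 ✓
Check eq2: (-3)(3) + (1)(2) + (-2)(-4) = 1 = 1 ✓
Check eq3: (3)(3) + (2)(2) + (2)(-4) = 5 = 5 ✓

x = 3, y = 2, z = -4


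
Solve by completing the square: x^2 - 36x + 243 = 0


Start: x^2 - 36x + 243 = 0
Move constant: x^2 - 36x = -243
Half of -36 is -18, squared is 324
Add 324 to both sides: x^2 - 36x + 324 = 81
(x - 18)^2 = 81
x - 18 = ±9
x = 18 + 9 = 27 or x = 18 - 9 = 9

x = 9, x = 27


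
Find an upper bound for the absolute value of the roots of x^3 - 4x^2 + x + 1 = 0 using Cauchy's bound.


Cauchy's bound: all roots r satisfy |r| <= 1 + max(|a_i/a_n|) for i = 0,...,n-1
where a_n is the leading coefficient.

Coefficients: [1, -4, 1, 1]
Leading coefficient a_n = 1
Ratios |a_i/a_n|: 4, 1, 1
Maximum ratio: 4
Cauchy's bound: |r| <= 1 + 4 = 5

Upper bound = 5


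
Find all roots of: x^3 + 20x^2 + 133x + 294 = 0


Let p(x) = x^3 + 20x^2 + 133x + 294. By the rational root theorem (leading coefficient 1), any rational root is an integer divisor of 294: try ±1, ±2, ... in turn.
Test x = 1: value = 448 ≠ 0.
Test x = -1: value = 180 ≠ 0.
Test x = 2: value = 648 ≠ 0.
Test x = -2: value = 100 ≠ 0.
Test x = 3: value = 900 ≠ 0.
Test x = -3: value = 48 ≠ 0.
Test x = 6: value = 2028 ≠ 0.
Test x = -6: value = 0 ✓, so (x + 6) is a factor.
Synthetic division by (x + 6): bring down 1; 1(-6) + 20 = 14; 14(-6) + 133 = 49; 49(-6) + 294 = 0 → quotient x^2 + 14x + 49, remainder 0.
Solve the quadratic x^2 + 14x + 49 = 0: discriminant = 14^2 - 4(1)(49) = 196 - 196 = 0.
Discriminant = 0, so a double root: x = -14/2 = -7.
Collecting all roots found:

x = -7 (multiplicity 2), x = -6


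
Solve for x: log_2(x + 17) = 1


Convert to exponential form: x + 17 = 2^1 = 2
x = 2 - 17 = -15
Check: log_2(-15 + 17) = log_2(2) = log_2(2) = 1 ✓

x = -15


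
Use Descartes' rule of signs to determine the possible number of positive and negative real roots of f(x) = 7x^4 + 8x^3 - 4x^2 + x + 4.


Descartes' rule of signs:

For positive roots, count sign changes in f(x) = 7x^4 + 8x^3 - 4x^2 + x + 4:
Signs of coefficients: +, +, -, +, +
Number of sign changes: 2
Possible positive real roots: 2, 0

For negative roots, examine f(-x) = 7x^4 - 8x^3 - 4x^2 - x + 4:
Signs of coefficients: +, -, -, -, +
Number of sign changes: 2
Possible negative real roots: 2, 0

Positive roots: 2 or 0; Negative roots: 2 or 0


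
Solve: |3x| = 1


An absolute value equation |expr| = 1 gives two cases:
Case 1: 3x = 1
  3x = 1, so x = 1/3
Case 2: 3x = -1
  3x = -1, so x = -1/3

x = -1/3, x = 1/3


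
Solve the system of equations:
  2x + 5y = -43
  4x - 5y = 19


Using Cramer's rule:
Determinant D = (2)(-5) - (4)(5) = -10 - 20 = -30
Dx = (-43)(-5) - (19)(5) = 215 - 95 = 120
Dy = (2)(19) - (4)(-43) = 38 + 172 = 210
x = Dx/D = 120/-30 = -4
y = Dy/D = 210/-30 = -7

x = -4, y = -7


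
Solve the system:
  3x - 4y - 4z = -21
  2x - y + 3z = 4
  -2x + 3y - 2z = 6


Using Cramer's rule. Expand each determinant along the first row.
D  = 3*[(-1)*(-2) - 3*3] - (-4)*[2*(-2) - 3*(-2)] + (-4)*[2*3 - (-1)*(-2)]
  = 3*(-7) - (-4)*(2) + (-4)*(4) = -29
Dx = (-21)*[(-1)*(-2) - 3*3] - (-4)*[4*(-2) - 3*6] + (-4)*[4*3 - (-1)*6]
  = (-21)*(-7) - (-4)*(-26) + (-4)*(18) = -29
Dy = 3*[4*(-2) - 3*6] - (-21)*[2*(-2) - 3*(-2)] + (-4)*[2*6 - 4*(-2)]
  = 3*(-26) - (-21)*(2) + (-4)*(20) = -116
Dz = 3*[(-1)*6 - 4*3] - (-4)*[2*6 - 4*(-2)] + (-21)*[2*3 - (-1)*(-2)]
  = 3*(-18) - (-4)*(20) + (-21)*(4) = -58
x = Dx/D = -29/-29 = 1, y = Dy/D = -116/-29 = 4, z = Dz/D = -58/-29 = 2
Check eq1: (3)(1) + (-4)(4) + (-4)(2) = -21 = -21 ✓
Check eq2: (2)(1) + (-1)(4) + (3)(2) = 4 = 4 ✓
Check eq3: (-2)(1) + (3)(4) + (-2)(2) = 6 = 6 ✓

x = 1, y = 4, z = 2
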